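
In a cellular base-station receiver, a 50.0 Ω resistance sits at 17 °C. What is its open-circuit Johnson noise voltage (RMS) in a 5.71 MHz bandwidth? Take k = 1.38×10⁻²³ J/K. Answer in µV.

2.14 µV

T = 17 °C + 273.15 = 290.15 K
V_n = √(4kTRB)
4kTRB = 4 × 1.38×10⁻²³ × 290.15 × 5.00×10¹ × 5.71×10⁶ = 4.57×10⁻¹² V²
V_n = √(4.57×10⁻¹²) = 2.14×10⁻⁶ V = 2.14 µV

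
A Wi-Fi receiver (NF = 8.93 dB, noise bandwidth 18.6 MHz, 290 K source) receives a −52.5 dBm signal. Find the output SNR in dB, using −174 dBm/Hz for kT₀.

39.9 dB

Noise floor: N = −174 + 10 log₁₀(B) + NF
10 log₁₀(1.86×10⁷) = 72.7 dB
N = −174 + 72.7 + 8.93 = −92.37 dBm
SNR = P_sig − N = −52.5 − (−92.37) = 39.87 dB → 39.9 dB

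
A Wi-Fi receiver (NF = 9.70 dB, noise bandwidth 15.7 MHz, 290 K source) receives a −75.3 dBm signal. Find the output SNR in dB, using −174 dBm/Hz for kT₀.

17.0 dB

Noise floor: N = −174 + 10 log₁₀(B) + NF
10 log₁₀(1.57×10⁷) = 71.96 dB
N = −174 + 71.96 + 9.70 = −92.34 dBm
SNR = P_sig − N = −75.3 − (−92.34) = 17.04 dB → 17.0 dB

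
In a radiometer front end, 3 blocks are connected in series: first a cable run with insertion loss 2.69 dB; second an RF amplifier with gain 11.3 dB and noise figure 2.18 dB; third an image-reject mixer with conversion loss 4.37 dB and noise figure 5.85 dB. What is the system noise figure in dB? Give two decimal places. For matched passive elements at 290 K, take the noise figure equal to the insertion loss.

Convert to linear (a loss of L dB is a gain of −L dB): F_i = 10^(NF_i/10), G_i = 10^(G_i,dB/10)
  Stage 1: F_1 = 10^(2.69/10) = 1.858, G_1 = 10^(−2.69/10) = 0.5383
  Stage 2: F_2 = 10^(2.18/10) = 1.652, G_2 = 10^(11.3/10) = 13.49
  Stage 3: F_3 = 10^(5.85/10) = 3.846, G_3 = 10^(−4.37/10) = 0.3656
Friis cascade:
  F = 1.858 + (1.652 − 1)/0.5383 + (3.846 − 1)/7.261 = 3.461
NF = 10 log₁₀(3.461) = 5.39 dB

5.39 dB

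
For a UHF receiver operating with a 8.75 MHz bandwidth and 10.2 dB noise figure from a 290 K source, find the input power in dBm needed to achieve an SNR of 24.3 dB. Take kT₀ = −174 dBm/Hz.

Sensitivity = −174 + 10 log₁₀(B) + NF + SNR_min
= −174 + 69.42 + 10.2 + 24.3
= −70.08 dBm → −70.1 dBm

−70.1 dBm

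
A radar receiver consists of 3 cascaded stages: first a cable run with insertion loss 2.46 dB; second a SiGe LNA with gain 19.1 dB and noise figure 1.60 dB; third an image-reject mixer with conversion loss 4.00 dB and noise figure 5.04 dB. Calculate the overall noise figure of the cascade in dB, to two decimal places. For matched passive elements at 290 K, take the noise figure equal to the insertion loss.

4.14 dB

Convert to linear (a loss of L dB is a gain of −L dB): F_i = 10^(NF_i/10), G_i = 10^(G_i,dB/10)
  Stage 1: F_1 = 10^(2.46/10) = 1.762, G_1 = 10^(−2.46/10) = 0.5675
  Stage 2: F_2 = 10^(1.60/10) = 1.445, G_2 = 10^(19.1/10) = 81.28
  Stage 3: F_3 = 10^(5.04/10) = 3.192, G_3 = 10^(−4.00/10) = 0.3981
Friis cascade:
  F = 1.762 + (1.445 − 1)/0.5675 + (3.192 − 1)/46.13 = 2.594
NF = 10 log₁₀(2.594) = 4.14 dB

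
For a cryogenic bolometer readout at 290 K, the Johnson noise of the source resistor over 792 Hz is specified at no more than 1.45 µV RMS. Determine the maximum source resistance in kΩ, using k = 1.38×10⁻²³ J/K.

Johnson–Nyquist: V_n = √(4kTRB) ⇒ R = V_n² / (4kTB)
4kTB = 4 × 1.38×10⁻²³ × 290 × 7.92×10² = 1.27×10⁻¹⁷
R = (1.45×10⁻⁶)² / 1.27×10⁻¹⁷ = 1.66×10⁵ Ω = 166 kΩ

166 kΩ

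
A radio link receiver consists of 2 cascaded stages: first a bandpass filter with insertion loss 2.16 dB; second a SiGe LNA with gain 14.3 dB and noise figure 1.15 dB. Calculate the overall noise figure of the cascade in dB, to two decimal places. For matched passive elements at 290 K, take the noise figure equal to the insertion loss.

3.31 dB

Convert to linear (a loss of L dB is a gain of −L dB): F_i = 10^(NF_i/10), G_i = 10^(G_i,dB/10)
  Stage 1: F_1 = 10^(2.16/10) = 1.644, G_1 = 10^(−2.16/10) = 0.6081
  Stage 2: F_2 = 10^(1.15/10) = 1.303, G_2 = 10^(14.3/10) = 26.92
Friis cascade:
  F = 1.644 + (1.303 − 1)/0.6081 = 2.143
NF = 10 log₁₀(2.143) = 3.31 dB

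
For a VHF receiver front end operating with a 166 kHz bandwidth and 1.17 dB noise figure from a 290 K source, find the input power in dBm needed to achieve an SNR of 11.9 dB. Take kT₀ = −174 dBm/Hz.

Sensitivity = −174 + 10 log₁₀(B) + NF + SNR_min
= −174 + 52.2 + 1.17 + 11.9
= −108.73 dBm → −108.7 dBm

−108.7 dBm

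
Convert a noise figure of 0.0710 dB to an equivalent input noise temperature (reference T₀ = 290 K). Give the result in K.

F = 10^(0.0710/10) = 1.01648
T_e = (F − 1)·T₀ = (1.01648 − 1) × 290 = 4.78 K

4.78 K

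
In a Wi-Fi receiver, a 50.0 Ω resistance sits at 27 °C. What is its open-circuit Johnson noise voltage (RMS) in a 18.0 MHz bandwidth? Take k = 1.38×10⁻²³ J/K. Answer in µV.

T = 27 °C + 273.15 = 300.15 K
V_n = √(4kTRB)
4kTRB = 4 × 1.38×10⁻²³ × 300.15 × 5.00×10¹ × 1.80×10⁷ = 1.49×10⁻¹¹ V²
V_n = √(1.49×10⁻¹¹) = 3.86×10⁻⁶ V = 3.86 µV

3.86 µV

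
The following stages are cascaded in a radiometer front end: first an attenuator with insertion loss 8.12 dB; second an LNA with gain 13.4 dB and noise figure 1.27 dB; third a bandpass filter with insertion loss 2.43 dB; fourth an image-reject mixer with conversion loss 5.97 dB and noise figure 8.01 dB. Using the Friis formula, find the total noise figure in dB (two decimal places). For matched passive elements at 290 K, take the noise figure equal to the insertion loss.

10.67 dB

Convert to linear (a loss of L dB is a gain of −L dB): F_i = 10^(NF_i/10), G_i = 10^(G_i,dB/10)
  Stage 1: F_1 = 10^(8.12/10) = 6.486, G_1 = 10^(−8.12/10) = 0.1542
  Stage 2: F_2 = 10^(1.27/10) = 1.340, G_2 = 10^(13.4/10) = 21.88
  Stage 3: F_3 = 10^(2.43/10) = 1.750, G_3 = 10^(−2.43/10) = 0.5715
  Stage 4: F_4 = 10^(8.01/10) = 6.324, G_4 = 10^(−5.97/10) = 0.2529
Friis cascade:
  F = 6.486 + (1.340 − 1)/0.1542 + (1.750 − 1)/3.373 + (6.324 − 1)/1.928 = 11.67
NF = 10 log₁₀(11.67) = 10.67 dB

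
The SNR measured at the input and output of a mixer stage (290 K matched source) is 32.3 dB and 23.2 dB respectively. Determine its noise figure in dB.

9.1 dB

NF (dB) = SNR_in(dB) − SNR_out(dB) when the source is at T₀
NF = 32.3 − 23.2 = 9.1 dB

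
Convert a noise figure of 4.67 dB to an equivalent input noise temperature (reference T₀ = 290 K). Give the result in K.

F = 10^(4.67/10) = 2.93089
T_e = (F − 1)·T₀ = (2.93089 − 1) × 290 = 560 K

560 K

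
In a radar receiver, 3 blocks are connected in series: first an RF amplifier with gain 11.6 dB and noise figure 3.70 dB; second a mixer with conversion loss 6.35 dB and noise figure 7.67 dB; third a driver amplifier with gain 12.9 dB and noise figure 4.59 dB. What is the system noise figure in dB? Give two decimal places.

Convert to linear (a loss of L dB is a gain of −L dB): F_i = 10^(NF_i/10), G_i = 10^(G_i,dB/10)
  Stage 1: F_1 = 10^(3.70/10) = 2.344, G_1 = 10^(11.6/10) = 14.45
  Stage 2: F_2 = 10^(7.67/10) = 5.848, G_2 = 10^(−6.35/10) = 0.2317
  Stage 3: F_3 = 10^(4.59/10) = 2.877, G_3 = 10^(12.9/10) = 19.50
Friis cascade:
  F = 2.344 + (5.848 − 1)/14.45 + (2.877 − 1)/3.350 = 3.240
NF = 10 log₁₀(3.240) = 5.11 dB

5.11 dB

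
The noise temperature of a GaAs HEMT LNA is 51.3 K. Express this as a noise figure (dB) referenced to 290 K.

F = 1 + T_e/T₀ = 1 + 51.3/290 = 1.1769
NF = 10 log₁₀(1.1769) = 0.707 dB

0.707 dB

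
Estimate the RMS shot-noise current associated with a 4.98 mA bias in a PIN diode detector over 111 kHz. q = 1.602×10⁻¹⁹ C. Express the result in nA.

13.3 nA

I_n = √(2qI·B)
2qI·B = 2 × 1.602×10⁻¹⁹ × 4.98×10⁻³ × 1.11×10⁵ = 1.77×10⁻¹⁶ A²
I_n = √(1.77×10⁻¹⁶) = 1.33×10⁻⁸ A = 13.3 nA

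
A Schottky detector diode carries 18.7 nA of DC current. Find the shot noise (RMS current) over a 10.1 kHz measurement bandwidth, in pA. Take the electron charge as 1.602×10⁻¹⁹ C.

7.78 pA

I_n = √(2qI·B)
2qI·B = 2 × 1.602×10⁻¹⁹ × 1.87×10⁻⁸ × 1.01×10⁴ = 6.05×10⁻²³ A²
I_n = √(6.05×10⁻²³) = 7.78×10⁻¹² A = 7.78 pA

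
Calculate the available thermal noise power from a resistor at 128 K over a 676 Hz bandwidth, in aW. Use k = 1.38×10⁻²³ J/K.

P_n = kTB = 1.38×10⁻²³ × 128 × 6.76×10² = 1.19×10⁻¹⁸ W = 1.19 aW

1.19 aW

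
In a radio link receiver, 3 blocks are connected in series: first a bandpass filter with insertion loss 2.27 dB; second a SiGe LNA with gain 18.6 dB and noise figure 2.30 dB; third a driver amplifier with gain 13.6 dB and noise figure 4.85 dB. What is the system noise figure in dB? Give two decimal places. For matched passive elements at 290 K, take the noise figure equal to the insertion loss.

4.64 dB

Convert to linear (a loss of L dB is a gain of −L dB): F_i = 10^(NF_i/10), G_i = 10^(G_i,dB/10)
  Stage 1: F_1 = 10^(2.27/10) = 1.687, G_1 = 10^(−2.27/10) = 0.5929
  Stage 2: F_2 = 10^(2.30/10) = 1.698, G_2 = 10^(18.6/10) = 72.44
  Stage 3: F_3 = 10^(4.85/10) = 3.055, G_3 = 10^(13.6/10) = 22.91
Friis cascade:
  F = 1.687 + (1.698 − 1)/0.5929 + (3.055 − 1)/42.95 = 2.912
NF = 10 log₁₀(2.912) = 4.64 dB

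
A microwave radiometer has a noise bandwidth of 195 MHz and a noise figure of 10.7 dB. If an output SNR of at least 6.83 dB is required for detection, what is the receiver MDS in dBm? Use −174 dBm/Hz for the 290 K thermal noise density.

−73.6 dBm

Sensitivity = −174 + 10 log₁₀(B) + NF + SNR_min
= −174 + 82.9 + 10.7 + 6.83
= −73.57 dBm → −73.6 dBm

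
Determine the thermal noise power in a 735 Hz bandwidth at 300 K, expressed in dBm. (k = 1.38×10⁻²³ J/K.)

−145.2 dBm

P_n = kTB = 1.38×10⁻²³ × 300 × 7.35×10² = 3.04×10⁻¹⁸ W
In dBm: 10 log₁₀(3.04×10⁻¹⁸ / 10⁻³) = −145.2 dBm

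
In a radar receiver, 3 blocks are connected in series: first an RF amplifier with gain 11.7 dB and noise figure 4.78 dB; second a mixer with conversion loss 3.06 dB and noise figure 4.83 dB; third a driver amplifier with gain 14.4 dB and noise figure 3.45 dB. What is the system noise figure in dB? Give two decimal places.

Convert to linear (a loss of L dB is a gain of −L dB): F_i = 10^(NF_i/10), G_i = 10^(G_i,dB/10)
  Stage 1: F_1 = 10^(4.78/10) = 3.006, G_1 = 10^(11.7/10) = 14.79
  Stage 2: F_2 = 10^(4.83/10) = 3.041, G_2 = 10^(−3.06/10) = 0.4943
  Stage 3: F_3 = 10^(3.45/10) = 2.213, G_3 = 10^(14.4/10) = 27.54
Friis cascade:
  F = 3.006 + (3.041 − 1)/14.79 + (2.213 − 1)/7.311 = 3.310
NF = 10 log₁₀(3.310) = 5.20 dB

5.20 dB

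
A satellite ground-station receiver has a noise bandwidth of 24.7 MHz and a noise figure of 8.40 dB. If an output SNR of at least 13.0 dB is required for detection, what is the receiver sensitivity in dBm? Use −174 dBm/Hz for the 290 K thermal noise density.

Sensitivity = −174 + 10 log₁₀(B) + NF + SNR_min
= −174 + 73.93 + 8.40 + 13.0
= −78.67 dBm → −78.7 dBm

−78.7 dBm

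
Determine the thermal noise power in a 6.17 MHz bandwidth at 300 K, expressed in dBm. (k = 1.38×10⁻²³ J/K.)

P_n = kTB = 1.38×10⁻²³ × 300 × 6.17×10⁶ = 2.55×10⁻¹⁴ W
In dBm: 10 log₁₀(2.55×10⁻¹⁴ / 10⁻³) = −105.9 dBm

−105.9 dBm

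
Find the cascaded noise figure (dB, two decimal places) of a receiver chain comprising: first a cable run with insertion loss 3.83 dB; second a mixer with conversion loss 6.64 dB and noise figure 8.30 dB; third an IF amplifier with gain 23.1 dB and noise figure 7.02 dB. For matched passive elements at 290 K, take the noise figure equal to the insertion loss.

17.87 dB

Convert to linear (a loss of L dB is a gain of −L dB): F_i = 10^(NF_i/10), G_i = 10^(G_i,dB/10)
  Stage 1: F_1 = 10^(3.83/10) = 2.415, G_1 = 10^(−3.83/10) = 0.4140
  Stage 2: F_2 = 10^(8.30/10) = 6.761, G_2 = 10^(−6.64/10) = 0.2168
  Stage 3: F_3 = 10^(7.02/10) = 5.035, G_3 = 10^(23.1/10) = 204.2
Friis cascade:
  F = 2.415 + (6.761 − 1)/0.4140 + (5.035 − 1)/0.08974 = 61.29
NF = 10 log₁₀(61.29) = 17.87 dB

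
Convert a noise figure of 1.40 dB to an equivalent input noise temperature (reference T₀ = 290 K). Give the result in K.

F = 10^(1.40/10) = 1.38038
T_e = (F − 1)·T₀ = (1.38038 − 1) × 290 = 110 K

110 K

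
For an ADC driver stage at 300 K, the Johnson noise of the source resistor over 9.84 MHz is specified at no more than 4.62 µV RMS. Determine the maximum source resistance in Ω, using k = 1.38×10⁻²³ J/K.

131 Ω

Johnson–Nyquist: V_n = √(4kTRB) ⇒ R = V_n² / (4kTB)
4kTB = 4 × 1.38×10⁻²³ × 300 × 9.84×10⁶ = 1.63×10⁻¹³
R = (4.62×10⁻⁶)² / 1.63×10⁻¹³ = 1.31×10² Ω = 131 Ω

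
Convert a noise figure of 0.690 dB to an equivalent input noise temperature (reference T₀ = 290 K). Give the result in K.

F = 10^(0.690/10) = 1.1722
T_e = (F − 1)·T₀ = (1.1722 − 1) × 290 = 49.9 K

49.9 K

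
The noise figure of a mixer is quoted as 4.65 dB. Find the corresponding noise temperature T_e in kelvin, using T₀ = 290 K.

F = 10^(4.65/10) = 2.91743
T_e = (F − 1)·T₀ = (2.91743 − 1) × 290 = 556 K

556 K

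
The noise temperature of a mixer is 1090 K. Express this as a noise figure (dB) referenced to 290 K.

F = 1 + T_e/T₀ = 1 + 1090/290 = 4.75862
NF = 10 log₁₀(4.75862) = 6.77 dB

6.77 dB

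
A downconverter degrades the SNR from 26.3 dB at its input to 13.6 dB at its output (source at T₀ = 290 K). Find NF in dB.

NF (dB) = SNR_in(dB) − SNR_out(dB) when the source is at T₀
NF = 26.3 − 13.6 = 12.7 dB

12.7 dB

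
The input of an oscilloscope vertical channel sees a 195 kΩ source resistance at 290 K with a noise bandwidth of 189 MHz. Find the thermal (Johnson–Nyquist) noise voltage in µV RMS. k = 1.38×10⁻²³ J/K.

V_n = √(4kTRB)
4kTRB = 4 × 1.38×10⁻²³ × 290 × 1.95×10⁵ × 1.89×10⁸ = 5.90×10⁻⁷ V²
V_n = √(5.90×10⁻⁷) = 7.68×10⁻⁴ V = 768 µV

768 µV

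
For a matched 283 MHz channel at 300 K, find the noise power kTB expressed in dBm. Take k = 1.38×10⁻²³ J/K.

P_n = kTB = 1.38×10⁻²³ × 300 × 2.83×10⁸ = 1.17×10⁻¹² W
In dBm: 10 log₁₀(1.17×10⁻¹² / 10⁻³) = −89.3 dBm

−89.3 dBm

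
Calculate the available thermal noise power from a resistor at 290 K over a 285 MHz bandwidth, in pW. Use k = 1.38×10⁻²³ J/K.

1.14 pW

P_n = kTB = 1.38×10⁻²³ × 290 × 2.85×10⁸ = 1.14×10⁻¹² W = 1.14 pW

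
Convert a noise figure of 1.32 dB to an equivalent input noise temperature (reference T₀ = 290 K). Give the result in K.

103 K

F = 10^(1.32/10) = 1.35519
T_e = (F − 1)·T₀ = (1.35519 − 1) × 290 = 103 K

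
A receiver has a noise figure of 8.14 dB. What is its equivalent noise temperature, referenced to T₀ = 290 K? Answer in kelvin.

F = 10^(8.14/10) = 6.51628
T_e = (F − 1)·T₀ = (6.51628 − 1) × 290 = 1600 K

1600 K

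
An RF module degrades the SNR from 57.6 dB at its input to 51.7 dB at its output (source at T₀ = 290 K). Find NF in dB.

5.9 dB

NF (dB) = SNR_in(dB) − SNR_out(dB) when the source is at T₀
NF = 57.6 − 51.7 = 5.9 dB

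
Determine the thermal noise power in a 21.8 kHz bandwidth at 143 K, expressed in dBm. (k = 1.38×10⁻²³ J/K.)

−133.7 dBm

P_n = kTB = 1.38×10⁻²³ × 143 × 2.18×10⁴ = 4.30×10⁻¹⁷ W
In dBm: 10 log₁₀(4.30×10⁻¹⁷ / 10⁻³) = −133.7 dBm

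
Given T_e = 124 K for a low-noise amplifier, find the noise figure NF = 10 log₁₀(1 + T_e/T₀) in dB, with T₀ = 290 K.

F = 1 + T_e/T₀ = 1 + 124/290 = 1.42759
NF = 10 log₁₀(1.42759) = 1.55 dB

1.55 dB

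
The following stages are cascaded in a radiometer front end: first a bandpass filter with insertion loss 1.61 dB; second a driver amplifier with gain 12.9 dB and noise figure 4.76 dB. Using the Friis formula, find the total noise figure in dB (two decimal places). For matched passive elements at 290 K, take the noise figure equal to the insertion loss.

Convert to linear (a loss of L dB is a gain of −L dB): F_i = 10^(NF_i/10), G_i = 10^(G_i,dB/10)
  Stage 1: F_1 = 10^(1.61/10) = 1.449, G_1 = 10^(−1.61/10) = 0.6902
  Stage 2: F_2 = 10^(4.76/10) = 2.992, G_2 = 10^(12.9/10) = 19.50
Friis cascade:
  F = 1.449 + (2.992 − 1)/0.6902 = 4.335
NF = 10 log₁₀(4.335) = 6.37 dB

6.37 dB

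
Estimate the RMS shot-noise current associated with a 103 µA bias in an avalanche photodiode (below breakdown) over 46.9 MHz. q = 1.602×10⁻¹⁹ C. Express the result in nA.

I_n = √(2qI·B)
2qI·B = 2 × 1.602×10⁻¹⁹ × 1.03×10⁻⁴ × 4.69×10⁷ = 1.55×10⁻¹⁵ A²
I_n = √(1.55×10⁻¹⁵) = 3.93×10⁻⁸ A = 39.3 nA

39.3 nA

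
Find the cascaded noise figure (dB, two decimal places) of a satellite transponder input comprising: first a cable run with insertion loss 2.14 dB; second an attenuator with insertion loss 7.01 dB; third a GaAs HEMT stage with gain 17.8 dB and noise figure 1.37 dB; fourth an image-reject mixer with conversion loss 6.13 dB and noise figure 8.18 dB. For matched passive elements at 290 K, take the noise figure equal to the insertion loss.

Convert to linear (a loss of L dB is a gain of −L dB): F_i = 10^(NF_i/10), G_i = 10^(G_i,dB/10)
  Stage 1: F_1 = 10^(2.14/10) = 1.637, G_1 = 10^(−2.14/10) = 0.6109
  Stage 2: F_2 = 10^(7.01/10) = 5.023, G_2 = 10^(−7.01/10) = 0.1991
  Stage 3: F_3 = 10^(1.37/10) = 1.371, G_3 = 10^(17.8/10) = 60.26
  Stage 4: F_4 = 10^(8.18/10) = 6.577, G_4 = 10^(−6.13/10) = 0.2438
Friis cascade:
  F = 1.637 + (5.023 − 1)/0.6109 + (1.371 − 1)/0.1216 + (6.577 − 1)/7.328 = 12.03
NF = 10 log₁₀(12.03) = 10.80 dB

10.80 dB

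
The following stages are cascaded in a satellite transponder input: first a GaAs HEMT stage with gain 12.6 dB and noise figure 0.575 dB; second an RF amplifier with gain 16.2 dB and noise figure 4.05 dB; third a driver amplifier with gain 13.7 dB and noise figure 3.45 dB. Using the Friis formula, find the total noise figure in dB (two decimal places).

Convert to linear (a loss of L dB is a gain of −L dB): F_i = 10^(NF_i/10), G_i = 10^(G_i,dB/10)
  Stage 1: F_1 = 10^(0.575/10) = 1.142, G_1 = 10^(12.6/10) = 18.20
  Stage 2: F_2 = 10^(4.05/10) = 2.541, G_2 = 10^(16.2/10) = 41.69
  Stage 3: F_3 = 10^(3.45/10) = 2.213, G_3 = 10^(13.7/10) = 23.44
Friis cascade:
  F = 1.142 + (2.541 − 1)/18.20 + (2.213 − 1)/758.6 = 1.228
NF = 10 log₁₀(1.228) = 0.89 dB

0.89 dB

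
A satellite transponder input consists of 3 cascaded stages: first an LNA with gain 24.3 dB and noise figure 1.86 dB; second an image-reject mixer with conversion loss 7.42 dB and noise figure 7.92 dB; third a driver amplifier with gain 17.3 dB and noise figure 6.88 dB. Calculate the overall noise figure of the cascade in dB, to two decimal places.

Convert to linear (a loss of L dB is a gain of −L dB): F_i = 10^(NF_i/10), G_i = 10^(G_i,dB/10)
  Stage 1: F_1 = 10^(1.86/10) = 1.535, G_1 = 10^(24.3/10) = 269.2
  Stage 2: F_2 = 10^(7.92/10) = 6.194, G_2 = 10^(−7.42/10) = 0.1811
  Stage 3: F_3 = 10^(6.88/10) = 4.875, G_3 = 10^(17.3/10) = 53.70
Friis cascade:
  F = 1.535 + (6.194 − 1)/269.2 + (4.875 − 1)/48.75 = 1.633
NF = 10 log₁₀(1.633) = 2.13 dB

2.13 dB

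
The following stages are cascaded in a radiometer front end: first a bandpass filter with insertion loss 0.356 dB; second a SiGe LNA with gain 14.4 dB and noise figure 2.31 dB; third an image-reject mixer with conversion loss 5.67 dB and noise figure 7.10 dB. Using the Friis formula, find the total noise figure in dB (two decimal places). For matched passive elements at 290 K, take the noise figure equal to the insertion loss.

3.03 dB

Convert to linear (a loss of L dB is a gain of −L dB): F_i = 10^(NF_i/10), G_i = 10^(G_i,dB/10)
  Stage 1: F_1 = 10^(0.356/10) = 1.085, G_1 = 10^(−0.356/10) = 0.9213
  Stage 2: F_2 = 10^(2.31/10) = 1.702, G_2 = 10^(14.4/10) = 27.54
  Stage 3: F_3 = 10^(7.10/10) = 5.129, G_3 = 10^(−5.67/10) = 0.2710
Friis cascade:
  F = 1.085 + (1.702 − 1)/0.9213 + (5.129 − 1)/25.37 = 2.010
NF = 10 log₁₀(2.010) = 3.03 dB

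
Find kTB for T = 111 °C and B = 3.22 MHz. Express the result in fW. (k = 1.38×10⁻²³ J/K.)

17.1 fW

T = 111 °C + 273.15 = 384.15 K
P_n = kTB = 1.38×10⁻²³ × 384.15 × 3.22×10⁶ = 1.71×10⁻¹⁴ W = 17.1 fW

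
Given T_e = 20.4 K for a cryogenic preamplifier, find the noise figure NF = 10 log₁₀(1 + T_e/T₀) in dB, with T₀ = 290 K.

F = 1 + T_e/T₀ = 1 + 20.4/290 = 1.07034
NF = 10 log₁₀(1.07034) = 0.295 dB

0.295 dB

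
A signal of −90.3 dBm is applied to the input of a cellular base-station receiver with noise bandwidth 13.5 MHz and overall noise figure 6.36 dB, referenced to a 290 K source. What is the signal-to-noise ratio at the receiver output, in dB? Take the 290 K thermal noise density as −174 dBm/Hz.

6.0 dB

Noise floor: N = −174 + 10 log₁₀(B) + NF
10 log₁₀(1.35×10⁷) = 71.3 dB
N = −174 + 71.3 + 6.36 = −96.34 dBm
SNR = P_sig − N = −90.3 − (−96.34) = 6.04 dB → 6.0 dB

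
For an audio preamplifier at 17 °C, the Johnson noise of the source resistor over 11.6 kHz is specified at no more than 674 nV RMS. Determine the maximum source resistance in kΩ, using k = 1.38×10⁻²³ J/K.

2.45 kΩ

T = 17 °C + 273.15 = 290.15 K
Johnson–Nyquist: V_n = √(4kTRB) ⇒ R = V_n² / (4kTB)
4kTB = 4 × 1.38×10⁻²³ × 290.15 × 1.16×10⁴ = 1.86×10⁻¹⁶
R = (6.74×10⁻⁷)² / 1.86×10⁻¹⁶ = 2.45×10³ Ω = 2.45 kΩ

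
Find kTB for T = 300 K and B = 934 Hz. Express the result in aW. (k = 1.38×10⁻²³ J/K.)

P_n = kTB = 1.38×10⁻²³ × 300 × 9.34×10² = 3.87×10⁻¹⁸ W = 3.87 aW

3.87 aW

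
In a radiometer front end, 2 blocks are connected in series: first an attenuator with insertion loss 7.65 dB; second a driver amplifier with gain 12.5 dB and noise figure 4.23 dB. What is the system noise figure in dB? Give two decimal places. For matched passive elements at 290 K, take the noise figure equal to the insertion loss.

Convert to linear (a loss of L dB is a gain of −L dB): F_i = 10^(NF_i/10), G_i = 10^(G_i,dB/10)
  Stage 1: F_1 = 10^(7.65/10) = 5.821, G_1 = 10^(−7.65/10) = 0.1718
  Stage 2: F_2 = 10^(4.23/10) = 2.649, G_2 = 10^(12.5/10) = 17.78
Friis cascade:
  F = 5.821 + (2.649 − 1)/0.1718 = 15.42
NF = 10 log₁₀(15.42) = 11.88 dB

11.88 dB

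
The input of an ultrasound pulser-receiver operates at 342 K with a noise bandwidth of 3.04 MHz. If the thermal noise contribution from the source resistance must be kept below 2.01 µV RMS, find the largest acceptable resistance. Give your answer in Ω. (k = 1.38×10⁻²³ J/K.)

Johnson–Nyquist: V_n = √(4kTRB) ⇒ R = V_n² / (4kTB)
4kTB = 4 × 1.38×10⁻²³ × 342 × 3.04×10⁶ = 5.74×10⁻¹⁴
R = (2.01×10⁻⁶)² / 5.74×10⁻¹⁴ = 7.04×10¹ Ω = 70.4 Ω

70.4 Ω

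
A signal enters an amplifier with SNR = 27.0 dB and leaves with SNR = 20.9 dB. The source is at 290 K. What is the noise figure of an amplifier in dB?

6.1 dB

NF (dB) = SNR_in(dB) − SNR_out(dB) when the source is at T₀
NF = 27.0 − 20.9 = 6.1 dB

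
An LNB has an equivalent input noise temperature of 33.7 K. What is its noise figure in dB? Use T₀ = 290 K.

F = 1 + T_e/T₀ = 1 + 33.7/290 = 1.11621
NF = 10 log₁₀(1.11621) = 0.477 dB

0.477 dB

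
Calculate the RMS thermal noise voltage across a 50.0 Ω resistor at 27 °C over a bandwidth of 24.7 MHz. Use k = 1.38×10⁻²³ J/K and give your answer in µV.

4.52 µV

T = 27 °C + 273.15 = 300.15 K
V_n = √(4kTRB)
4kTRB = 4 × 1.38×10⁻²³ × 300.15 × 5.00×10¹ × 2.47×10⁷ = 2.05×10⁻¹¹ V²
V_n = √(2.05×10⁻¹¹) = 4.52×10⁻⁶ V = 4.52 µV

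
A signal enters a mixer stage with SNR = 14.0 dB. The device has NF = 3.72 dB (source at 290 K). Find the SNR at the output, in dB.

10.28 dB

By definition F = SNR_in/SNR_out, so in dB: SNR_out = SNR_in − NF
SNR_out = 14.0 − 3.72 = 10.28 dB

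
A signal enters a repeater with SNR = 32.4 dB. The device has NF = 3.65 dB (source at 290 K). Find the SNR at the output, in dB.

By definition F = SNR_in/SNR_out, so in dB: SNR_out = SNR_in − NF
SNR_out = 32.4 − 3.65 = 28.75 dB

28.75 dB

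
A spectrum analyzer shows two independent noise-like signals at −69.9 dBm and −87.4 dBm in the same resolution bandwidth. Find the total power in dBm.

−69.8 dBm

Convert to linear, add, convert back:
P₁ = 1.02×10⁻¹⁰ W, P₂ = 1.82×10⁻¹² W
P_tot = 1.04×10⁻¹⁰ W → 10 log₁₀(P_tot / 10⁻³) = −69.8 dBm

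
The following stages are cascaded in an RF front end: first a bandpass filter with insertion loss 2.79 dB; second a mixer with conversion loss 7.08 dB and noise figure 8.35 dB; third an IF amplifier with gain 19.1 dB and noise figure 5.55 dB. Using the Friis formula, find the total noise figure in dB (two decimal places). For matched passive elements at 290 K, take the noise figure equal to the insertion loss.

15.81 dB

Convert to linear (a loss of L dB is a gain of −L dB): F_i = 10^(NF_i/10), G_i = 10^(G_i,dB/10)
  Stage 1: F_1 = 10^(2.79/10) = 1.901, G_1 = 10^(−2.79/10) = 0.5260
  Stage 2: F_2 = 10^(8.35/10) = 6.839, G_2 = 10^(−7.08/10) = 0.1959
  Stage 3: F_3 = 10^(5.55/10) = 3.589, G_3 = 10^(19.1/10) = 81.28
Friis cascade:
  F = 1.901 + (6.839 − 1)/0.5260 + (3.589 − 1)/0.1030 = 38.13
NF = 10 log₁₀(38.13) = 15.81 dB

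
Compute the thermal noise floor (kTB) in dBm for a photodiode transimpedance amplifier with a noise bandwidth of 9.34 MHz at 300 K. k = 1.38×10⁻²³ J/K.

P_n = kTB = 1.38×10⁻²³ × 300 × 9.34×10⁶ = 3.87×10⁻¹⁴ W
In dBm: 10 log₁₀(3.87×10⁻¹⁴ / 10⁻³) = −104.1 dBm

−104.1 dBm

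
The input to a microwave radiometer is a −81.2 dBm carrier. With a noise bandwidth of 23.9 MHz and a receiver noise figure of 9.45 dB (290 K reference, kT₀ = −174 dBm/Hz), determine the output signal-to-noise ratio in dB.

9.6 dB

Noise floor: N = −174 + 10 log₁₀(B) + NF
10 log₁₀(2.39×10⁷) = 73.78 dB
N = −174 + 73.78 + 9.45 = −90.77 dBm
SNR = P_sig − N = −81.2 − (−90.77) = 9.57 dB → 9.6 dB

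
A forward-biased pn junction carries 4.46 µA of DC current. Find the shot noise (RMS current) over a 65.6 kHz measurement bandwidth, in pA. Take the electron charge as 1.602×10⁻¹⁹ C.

306 pA

I_n = √(2qI·B)
2qI·B = 2 × 1.602×10⁻¹⁹ × 4.46×10⁻⁶ × 6.56×10⁴ = 9.37×10⁻²⁰ A²
I_n = √(9.37×10⁻²⁰) = 3.06×10⁻¹⁰ A = 306 pA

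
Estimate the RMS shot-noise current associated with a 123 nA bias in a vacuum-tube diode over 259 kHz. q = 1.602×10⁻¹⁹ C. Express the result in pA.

101 pA

I_n = √(2qI·B)
2qI·B = 2 × 1.602×10⁻¹⁹ × 1.23×10⁻⁷ × 2.59×10⁵ = 1.02×10⁻²⁰ A²
I_n = √(1.02×10⁻²⁰) = 1.01×10⁻¹⁰ A = 101 pA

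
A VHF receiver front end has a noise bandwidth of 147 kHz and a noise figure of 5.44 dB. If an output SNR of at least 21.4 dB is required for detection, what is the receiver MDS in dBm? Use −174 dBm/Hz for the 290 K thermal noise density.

Sensitivity = −174 + 10 log₁₀(B) + NF + SNR_min
= −174 + 51.67 + 5.44 + 21.4
= −95.49 dBm → −95.5 dBm

−95.5 dBm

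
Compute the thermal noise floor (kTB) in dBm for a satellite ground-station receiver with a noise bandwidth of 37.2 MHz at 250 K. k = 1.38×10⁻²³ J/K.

−98.9 dBm

P_n = kTB = 1.38×10⁻²³ × 250 × 3.72×10⁷ = 1.28×10⁻¹³ W
In dBm: 10 log₁₀(1.28×10⁻¹³ / 10⁻³) = −98.9 dBm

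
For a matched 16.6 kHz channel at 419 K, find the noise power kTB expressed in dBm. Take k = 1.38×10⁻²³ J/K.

−130.2 dBm

P_n = kTB = 1.38×10⁻²³ × 419 × 1.66×10⁴ = 9.60×10⁻¹⁷ W
In dBm: 10 log₁₀(9.60×10⁻¹⁷ / 10⁻³) = −130.2 dBm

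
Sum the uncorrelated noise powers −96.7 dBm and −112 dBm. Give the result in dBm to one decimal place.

Convert to linear, add, convert back:
P₁ = 2.14×10⁻¹³ W, P₂ = 6.31×10⁻¹⁵ W
P_tot = 2.20×10⁻¹³ W → 10 log₁₀(P_tot / 10⁻³) = −96.6 dBm

−96.6 dBm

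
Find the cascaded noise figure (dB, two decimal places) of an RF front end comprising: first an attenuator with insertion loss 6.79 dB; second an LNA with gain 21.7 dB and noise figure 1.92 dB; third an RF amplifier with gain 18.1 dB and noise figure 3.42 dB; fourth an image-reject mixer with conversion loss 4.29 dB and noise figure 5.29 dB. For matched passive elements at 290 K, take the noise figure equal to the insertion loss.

8.73 dB

Convert to linear (a loss of L dB is a gain of −L dB): F_i = 10^(NF_i/10), G_i = 10^(G_i,dB/10)
  Stage 1: F_1 = 10^(6.79/10) = 4.775, G_1 = 10^(−6.79/10) = 0.2094
  Stage 2: F_2 = 10^(1.92/10) = 1.556, G_2 = 10^(21.7/10) = 147.9
  Stage 3: F_3 = 10^(3.42/10) = 2.198, G_3 = 10^(18.1/10) = 64.57
  Stage 4: F_4 = 10^(5.29/10) = 3.381, G_4 = 10^(−4.29/10) = 0.3724
Friis cascade:
  F = 4.775 + (1.556 − 1)/0.2094 + (2.198 − 1)/30.97 + (3.381 − 1)/2000 = 7.470
NF = 10 log₁₀(7.470) = 8.73 dB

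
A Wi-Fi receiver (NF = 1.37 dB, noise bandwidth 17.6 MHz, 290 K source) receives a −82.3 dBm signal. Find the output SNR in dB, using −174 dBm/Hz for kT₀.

Noise floor: N = −174 + 10 log₁₀(B) + NF
10 log₁₀(1.76×10⁷) = 72.46 dB
N = −174 + 72.46 + 1.37 = −100.17 dBm
SNR = P_sig − N = −82.3 − (−100.17) = 17.87 dB → 17.9 dB

17.9 dB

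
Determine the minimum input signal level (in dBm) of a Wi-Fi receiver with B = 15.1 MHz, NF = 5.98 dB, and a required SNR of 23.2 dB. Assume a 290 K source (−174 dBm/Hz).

−73.0 dBm

Sensitivity = −174 + 10 log₁₀(B) + NF + SNR_min
= −174 + 71.79 + 5.98 + 23.2
= −73.03 dBm → −73.0 dBm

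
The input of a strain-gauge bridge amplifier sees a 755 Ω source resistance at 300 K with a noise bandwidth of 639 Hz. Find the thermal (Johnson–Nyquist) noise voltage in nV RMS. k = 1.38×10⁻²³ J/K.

V_n = √(4kTRB)
4kTRB = 4 × 1.38×10⁻²³ × 300 × 7.55×10² × 6.39×10² = 7.99×10⁻¹⁵ V²
V_n = √(7.99×10⁻¹⁵) = 8.94×10⁻⁸ V = 89.4 nV

89.4 nV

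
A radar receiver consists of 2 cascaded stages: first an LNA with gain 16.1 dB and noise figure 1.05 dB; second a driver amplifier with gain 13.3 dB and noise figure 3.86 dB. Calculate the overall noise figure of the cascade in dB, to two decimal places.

Convert to linear (a loss of L dB is a gain of −L dB): F_i = 10^(NF_i/10), G_i = 10^(G_i,dB/10)
  Stage 1: F_1 = 10^(1.05/10) = 1.274, G_1 = 10^(16.1/10) = 40.74
  Stage 2: F_2 = 10^(3.86/10) = 2.432, G_2 = 10^(13.3/10) = 21.38
Friis cascade:
  F = 1.274 + (2.432 − 1)/40.74 = 1.309
NF = 10 log₁₀(1.309) = 1.17 dB

1.17 dB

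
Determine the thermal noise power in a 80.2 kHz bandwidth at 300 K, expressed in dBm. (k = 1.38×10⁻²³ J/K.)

−124.8 dBm

P_n = kTB = 1.38×10⁻²³ × 300 × 8.02×10⁴ = 3.32×10⁻¹⁶ W
In dBm: 10 log₁₀(3.32×10⁻¹⁶ / 10⁻³) = −124.8 dBm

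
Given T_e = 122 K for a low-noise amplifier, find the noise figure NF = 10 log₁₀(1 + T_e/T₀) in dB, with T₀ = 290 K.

1.52 dB

F = 1 + T_e/T₀ = 1 + 122/290 = 1.42069
NF = 10 log₁₀(1.42069) = 1.52 dB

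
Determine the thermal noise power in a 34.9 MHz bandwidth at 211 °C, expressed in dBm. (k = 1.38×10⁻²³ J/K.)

−96.3 dBm

T = 211 °C + 273.15 = 484.15 K
P_n = kTB = 1.38×10⁻²³ × 484.15 × 3.49×10⁷ = 2.33×10⁻¹³ W
In dBm: 10 log₁₀(2.33×10⁻¹³ / 10⁻³) = −96.3 dBm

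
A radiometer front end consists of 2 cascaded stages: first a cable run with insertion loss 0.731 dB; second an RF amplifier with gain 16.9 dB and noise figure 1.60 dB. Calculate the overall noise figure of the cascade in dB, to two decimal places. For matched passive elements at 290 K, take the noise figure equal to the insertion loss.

2.33 dB

Convert to linear (a loss of L dB is a gain of −L dB): F_i = 10^(NF_i/10), G_i = 10^(G_i,dB/10)
  Stage 1: F_1 = 10^(0.731/10) = 1.183, G_1 = 10^(−0.731/10) = 0.8451
  Stage 2: F_2 = 10^(1.60/10) = 1.445, G_2 = 10^(16.9/10) = 48.98
Friis cascade:
  F = 1.183 + (1.445 − 1)/0.8451 = 1.710
NF = 10 log₁₀(1.710) = 2.33 dB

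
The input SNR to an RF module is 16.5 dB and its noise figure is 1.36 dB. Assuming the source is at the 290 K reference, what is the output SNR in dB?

15.14 dB

By definition F = SNR_in/SNR_out, so in dB: SNR_out = SNR_in − NF
SNR_out = 16.5 − 1.36 = 15.14 dB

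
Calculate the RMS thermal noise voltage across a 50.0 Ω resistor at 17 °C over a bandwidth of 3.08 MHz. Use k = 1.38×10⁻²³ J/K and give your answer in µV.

T = 17 °C + 273.15 = 290.15 K
V_n = √(4kTRB)
4kTRB = 4 × 1.38×10⁻²³ × 290.15 × 5.00×10¹ × 3.08×10⁶ = 2.47×10⁻¹² V²
V_n = √(2.47×10⁻¹²) = 1.57×10⁻⁶ V = 1.57 µV

1.57 µV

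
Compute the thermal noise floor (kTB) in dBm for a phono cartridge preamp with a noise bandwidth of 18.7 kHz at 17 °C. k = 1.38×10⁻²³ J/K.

T = 17 °C + 273.15 = 290.15 K
P_n = kTB = 1.38×10⁻²³ × 290.15 × 1.87×10⁴ = 7.49×10⁻¹⁷ W
In dBm: 10 log₁₀(7.49×10⁻¹⁷ / 10⁻³) = −131.3 dBm

−131.3 dBm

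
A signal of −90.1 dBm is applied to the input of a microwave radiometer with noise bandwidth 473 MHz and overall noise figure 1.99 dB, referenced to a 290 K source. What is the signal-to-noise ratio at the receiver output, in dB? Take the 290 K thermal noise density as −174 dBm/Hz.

Noise floor: N = −174 + 10 log₁₀(B) + NF
10 log₁₀(4.73×10⁸) = 86.75 dB
N = −174 + 86.75 + 1.99 = −85.26 dBm
SNR = P_sig − N = −90.1 − (−85.26) = −4.84 dB → −4.8 dB

−4.8 dB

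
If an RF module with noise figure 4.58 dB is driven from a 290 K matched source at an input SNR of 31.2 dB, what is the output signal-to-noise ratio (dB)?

By definition F = SNR_in/SNR_out, so in dB: SNR_out = SNR_in − NF
SNR_out = 31.2 − 4.58 = 26.62 dB

26.62 dB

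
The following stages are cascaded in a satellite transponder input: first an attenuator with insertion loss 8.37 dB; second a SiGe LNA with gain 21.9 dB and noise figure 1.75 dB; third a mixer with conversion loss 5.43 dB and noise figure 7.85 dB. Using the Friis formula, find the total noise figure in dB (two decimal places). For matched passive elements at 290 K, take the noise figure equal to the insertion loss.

Convert to linear (a loss of L dB is a gain of −L dB): F_i = 10^(NF_i/10), G_i = 10^(G_i,dB/10)
  Stage 1: F_1 = 10^(8.37/10) = 6.871, G_1 = 10^(−8.37/10) = 0.1455
  Stage 2: F_2 = 10^(1.75/10) = 1.496, G_2 = 10^(21.9/10) = 154.9
  Stage 3: F_3 = 10^(7.85/10) = 6.095, G_3 = 10^(−5.43/10) = 0.2864
Friis cascade:
  F = 6.871 + (1.496 − 1)/0.1455 + (6.095 − 1)/22.54 = 10.51
NF = 10 log₁₀(10.51) = 10.21 dB

10.21 dB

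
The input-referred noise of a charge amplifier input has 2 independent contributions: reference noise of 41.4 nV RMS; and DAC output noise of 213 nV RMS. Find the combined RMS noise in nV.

Uncorrelated sources add in power (mean-square): V_tot = √(ΣV_i²)
V_tot = √[(4.14×10⁻⁸)² + (2.13×10⁻⁷)²] = 2.17×10⁻⁷ V = 217 nV

217 nV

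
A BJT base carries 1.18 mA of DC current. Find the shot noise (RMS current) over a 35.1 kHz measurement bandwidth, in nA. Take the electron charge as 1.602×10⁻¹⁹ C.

3.64 nA

I_n = √(2qI·B)
2qI·B = 2 × 1.602×10⁻¹⁹ × 1.18×10⁻³ × 3.51×10⁴ = 1.33×10⁻¹⁷ A²
I_n = √(1.33×10⁻¹⁷) = 3.64×10⁻⁹ A = 3.64 nA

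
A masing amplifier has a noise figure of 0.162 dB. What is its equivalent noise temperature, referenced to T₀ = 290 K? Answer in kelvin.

11.0 K

F = 10^(0.162/10) = 1.03801
T_e = (F − 1)·T₀ = (1.03801 − 1) × 290 = 11.0 K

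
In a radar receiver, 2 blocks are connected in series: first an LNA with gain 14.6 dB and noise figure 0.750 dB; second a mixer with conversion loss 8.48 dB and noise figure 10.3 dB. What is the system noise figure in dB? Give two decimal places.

Convert to linear (a loss of L dB is a gain of −L dB): F_i = 10^(NF_i/10), G_i = 10^(G_i,dB/10)
  Stage 1: F_1 = 10^(0.750/10) = 1.189, G_1 = 10^(14.6/10) = 28.84
  Stage 2: F_2 = 10^(10.3/10) = 10.72, G_2 = 10^(−8.48/10) = 0.1419
Friis cascade:
  F = 1.189 + (10.72 − 1)/28.84 = 1.525
NF = 10 log₁₀(1.525) = 1.83 dB

1.83 dB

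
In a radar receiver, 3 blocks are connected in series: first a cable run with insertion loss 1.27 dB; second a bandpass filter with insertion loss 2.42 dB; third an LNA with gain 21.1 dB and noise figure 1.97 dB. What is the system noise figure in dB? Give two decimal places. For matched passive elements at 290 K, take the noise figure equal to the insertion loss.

5.66 dB

Convert to linear (a loss of L dB is a gain of −L dB): F_i = 10^(NF_i/10), G_i = 10^(G_i,dB/10)
  Stage 1: F_1 = 10^(1.27/10) = 1.340, G_1 = 10^(−1.27/10) = 0.7464
  Stage 2: F_2 = 10^(2.42/10) = 1.746, G_2 = 10^(−2.42/10) = 0.5728
  Stage 3: F_3 = 10^(1.97/10) = 1.574, G_3 = 10^(21.1/10) = 128.8
Friis cascade:
  F = 1.340 + (1.746 − 1)/0.7464 + (1.574 − 1)/0.4276 = 3.681
NF = 10 log₁₀(3.681) = 5.66 dB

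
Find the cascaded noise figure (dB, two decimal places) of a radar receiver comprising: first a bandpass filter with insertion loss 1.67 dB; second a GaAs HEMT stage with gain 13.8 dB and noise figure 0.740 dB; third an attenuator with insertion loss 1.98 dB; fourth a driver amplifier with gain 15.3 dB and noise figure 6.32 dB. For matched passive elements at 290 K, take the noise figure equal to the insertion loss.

3.21 dB

Convert to linear (a loss of L dB is a gain of −L dB): F_i = 10^(NF_i/10), G_i = 10^(G_i,dB/10)
  Stage 1: F_1 = 10^(1.67/10) = 1.469, G_1 = 10^(−1.67/10) = 0.6808
  Stage 2: F_2 = 10^(0.740/10) = 1.186, G_2 = 10^(13.8/10) = 23.99
  Stage 3: F_3 = 10^(1.98/10) = 1.578, G_3 = 10^(−1.98/10) = 0.6339
  Stage 4: F_4 = 10^(6.32/10) = 4.285, G_4 = 10^(15.3/10) = 33.88
Friis cascade:
  F = 1.469 + (1.186 − 1)/0.6808 + (1.578 − 1)/16.33 + (4.285 − 1)/10.35 = 2.095
NF = 10 log₁₀(2.095) = 3.21 dB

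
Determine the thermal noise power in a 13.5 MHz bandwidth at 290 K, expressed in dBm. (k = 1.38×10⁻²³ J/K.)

P_n = kTB = 1.38×10⁻²³ × 290 × 1.35×10⁷ = 5.40×10⁻¹⁴ W
In dBm: 10 log₁₀(5.40×10⁻¹⁴ / 10⁻³) = −102.7 dBm

−102.7 dBm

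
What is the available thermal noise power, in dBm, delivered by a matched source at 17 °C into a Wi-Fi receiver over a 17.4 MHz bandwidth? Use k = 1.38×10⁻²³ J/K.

T = 17 °C + 273.15 = 290.15 K
P_n = kTB = 1.38×10⁻²³ × 290.15 × 1.74×10⁷ = 6.97×10⁻¹⁴ W
In dBm: 10 log₁₀(6.97×10⁻¹⁴ / 10⁻³) = −101.6 dBm

−101.6 dBm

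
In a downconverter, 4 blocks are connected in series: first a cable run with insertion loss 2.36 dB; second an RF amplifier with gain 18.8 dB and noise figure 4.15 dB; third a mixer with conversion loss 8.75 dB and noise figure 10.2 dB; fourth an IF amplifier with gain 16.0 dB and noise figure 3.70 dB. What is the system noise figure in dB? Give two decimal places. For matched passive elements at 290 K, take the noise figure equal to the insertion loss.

Convert to linear (a loss of L dB is a gain of −L dB): F_i = 10^(NF_i/10), G_i = 10^(G_i,dB/10)
  Stage 1: F_1 = 10^(2.36/10) = 1.722, G_1 = 10^(−2.36/10) = 0.5808
  Stage 2: F_2 = 10^(4.15/10) = 2.600, G_2 = 10^(18.8/10) = 75.86
  Stage 3: F_3 = 10^(10.2/10) = 10.47, G_3 = 10^(−8.75/10) = 0.1334
  Stage 4: F_4 = 10^(3.70/10) = 2.344, G_4 = 10^(16.0/10) = 39.81
Friis cascade:
  F = 1.722 + (2.600 − 1)/0.5808 + (10.47 − 1)/44.06 + (2.344 − 1)/5.875 = 4.921
NF = 10 log₁₀(4.921) = 6.92 dB

6.92 dB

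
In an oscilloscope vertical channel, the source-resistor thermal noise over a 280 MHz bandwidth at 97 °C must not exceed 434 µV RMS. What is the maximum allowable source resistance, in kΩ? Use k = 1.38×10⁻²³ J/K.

T = 97 °C + 273.15 = 370.15 K
Johnson–Nyquist: V_n = √(4kTRB) ⇒ R = V_n² / (4kTB)
4kTB = 4 × 1.38×10⁻²³ × 370.15 × 2.80×10⁸ = 5.72×10⁻¹²
R = (4.34×10⁻⁴)² / 5.72×10⁻¹² = 3.29×10⁴ Ω = 32.9 kΩ

32.9 kΩ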